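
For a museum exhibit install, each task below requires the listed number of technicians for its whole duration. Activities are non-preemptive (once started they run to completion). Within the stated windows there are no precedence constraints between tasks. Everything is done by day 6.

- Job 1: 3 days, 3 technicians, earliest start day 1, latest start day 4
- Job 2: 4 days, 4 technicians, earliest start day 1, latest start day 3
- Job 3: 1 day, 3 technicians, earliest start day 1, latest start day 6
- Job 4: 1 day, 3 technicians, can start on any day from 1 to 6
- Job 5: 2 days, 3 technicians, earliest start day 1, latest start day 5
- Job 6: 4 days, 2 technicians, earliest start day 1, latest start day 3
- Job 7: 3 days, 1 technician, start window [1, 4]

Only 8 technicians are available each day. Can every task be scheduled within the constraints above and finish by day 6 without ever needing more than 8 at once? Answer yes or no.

no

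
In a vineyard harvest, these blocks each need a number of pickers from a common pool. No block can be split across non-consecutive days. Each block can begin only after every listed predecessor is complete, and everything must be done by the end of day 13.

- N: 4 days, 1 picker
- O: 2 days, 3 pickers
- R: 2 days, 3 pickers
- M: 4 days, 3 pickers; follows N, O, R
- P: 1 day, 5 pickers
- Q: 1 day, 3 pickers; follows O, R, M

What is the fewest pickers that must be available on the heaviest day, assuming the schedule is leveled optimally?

5

Early-start (N@1, O@1, R@1, M@5, P@1, Q@9) gives peak 12: d1:12  d2:7  d3:1  d4:1  d5:3  d6:3  d7:3  d8:3  d9:3  d10:0  d11:0  d12:0  d13:0.
Shift R→3, P→9, Q→10.
Schedule N@1, O@1, R@3, M@5, P@9, Q@10: d1:4  d2:4  d3:4  d4:4  d5:3  d6:3  d7:3  d8:3  d9:5  d10:3  d11:0  d12:0  d13:0 — peak 5.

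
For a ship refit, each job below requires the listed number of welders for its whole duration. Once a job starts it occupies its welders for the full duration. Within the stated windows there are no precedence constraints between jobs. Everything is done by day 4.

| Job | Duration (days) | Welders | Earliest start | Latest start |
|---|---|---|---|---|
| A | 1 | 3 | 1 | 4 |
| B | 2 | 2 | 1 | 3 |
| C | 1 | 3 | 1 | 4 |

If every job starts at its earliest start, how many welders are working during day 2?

2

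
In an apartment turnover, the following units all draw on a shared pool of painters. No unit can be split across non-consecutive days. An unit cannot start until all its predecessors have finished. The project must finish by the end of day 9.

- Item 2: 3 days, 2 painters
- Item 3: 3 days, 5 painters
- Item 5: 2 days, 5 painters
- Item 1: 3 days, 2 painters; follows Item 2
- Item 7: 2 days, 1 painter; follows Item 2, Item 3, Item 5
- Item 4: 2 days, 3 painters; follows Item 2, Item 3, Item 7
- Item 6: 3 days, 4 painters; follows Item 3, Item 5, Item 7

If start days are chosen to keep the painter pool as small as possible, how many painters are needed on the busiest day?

12

Schedule Item 2@1, Item 3@1, Item 5@1, Item 1@4, Item 7@4, Item 4@6, Item 6@6: d1:12  d2:12  d3:7  d4:3  d5:3  d6:9  d7:7  d8:4  d9:0 — peak 12.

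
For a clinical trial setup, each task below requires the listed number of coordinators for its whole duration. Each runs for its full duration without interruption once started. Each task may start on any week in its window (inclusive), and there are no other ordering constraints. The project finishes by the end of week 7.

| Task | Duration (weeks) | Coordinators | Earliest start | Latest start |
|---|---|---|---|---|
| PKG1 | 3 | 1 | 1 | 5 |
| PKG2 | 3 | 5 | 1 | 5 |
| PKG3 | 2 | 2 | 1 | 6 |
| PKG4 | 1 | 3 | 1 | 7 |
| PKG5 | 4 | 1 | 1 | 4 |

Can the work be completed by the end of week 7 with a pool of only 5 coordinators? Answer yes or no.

yes

Schedule PKG1@1, PKG2@5, PKG3@1, PKG4@3, PKG5@1: w1:4  w2:4  w3:5  w4:1  w5:5  w6:5  w7:5 — peak 5 ≤ 5.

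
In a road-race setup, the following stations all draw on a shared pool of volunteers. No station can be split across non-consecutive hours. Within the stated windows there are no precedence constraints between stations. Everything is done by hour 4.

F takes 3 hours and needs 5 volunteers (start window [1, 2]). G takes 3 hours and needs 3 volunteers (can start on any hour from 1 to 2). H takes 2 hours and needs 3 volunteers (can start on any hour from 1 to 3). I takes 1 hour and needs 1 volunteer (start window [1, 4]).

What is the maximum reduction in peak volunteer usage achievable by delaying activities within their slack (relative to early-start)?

1

Early-start peak: h1:12  h2:11  h3:8  h4:0 ⇒ 12.
Leveled (F@1, G@1, H@1, I@3): h1:11  h2:11  h3:9  h4:0 ⇒ 11.
Reduction 12 − 11 = 1.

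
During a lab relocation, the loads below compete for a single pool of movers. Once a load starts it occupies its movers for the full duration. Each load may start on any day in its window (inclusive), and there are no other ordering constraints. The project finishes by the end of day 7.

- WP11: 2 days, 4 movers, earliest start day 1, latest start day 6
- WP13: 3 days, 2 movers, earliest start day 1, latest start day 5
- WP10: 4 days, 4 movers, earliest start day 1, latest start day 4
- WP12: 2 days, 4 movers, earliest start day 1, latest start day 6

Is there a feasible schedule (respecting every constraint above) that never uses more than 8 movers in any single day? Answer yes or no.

Schedule WP11@1, WP13@1, WP10@3, WP12@4: d1:6  d2:6  d3:6  d4:8  d5:8  d6:4  d7:0 — peak 8 ≤ 8.

yes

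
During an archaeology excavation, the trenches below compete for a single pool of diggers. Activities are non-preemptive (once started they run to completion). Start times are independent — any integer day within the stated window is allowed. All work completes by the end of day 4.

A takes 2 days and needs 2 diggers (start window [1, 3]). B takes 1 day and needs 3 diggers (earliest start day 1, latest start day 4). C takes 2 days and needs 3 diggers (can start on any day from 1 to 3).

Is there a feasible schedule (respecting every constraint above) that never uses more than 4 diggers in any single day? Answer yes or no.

no

The minimum achievable peak is 5; 4 < 5, so no feasible schedule stays within the cap.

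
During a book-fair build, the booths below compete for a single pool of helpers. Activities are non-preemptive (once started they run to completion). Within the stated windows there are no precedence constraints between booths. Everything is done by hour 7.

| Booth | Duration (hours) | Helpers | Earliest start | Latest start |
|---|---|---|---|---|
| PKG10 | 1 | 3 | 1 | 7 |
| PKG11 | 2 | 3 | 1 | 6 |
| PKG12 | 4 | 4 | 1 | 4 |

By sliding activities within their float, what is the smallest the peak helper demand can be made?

Early-start (PKG10@1, PKG11@1, PKG12@1) gives peak 10: h1:10  h2:7  h3:4  h4:4  h5:0  h6:0  h7:0.
Shift PKG11→2, PKG12→4.
Schedule PKG10@1, PKG11@2, PKG12@4: h1:3  h2:3  h3:3  h4:4  h5:4  h6:4  h7:4 — peak 4.
Total helper-hours = 25 over 7 hours ⇒ peak ≥ ⌈25/7⌉ = 4, so 4 is optimal.

4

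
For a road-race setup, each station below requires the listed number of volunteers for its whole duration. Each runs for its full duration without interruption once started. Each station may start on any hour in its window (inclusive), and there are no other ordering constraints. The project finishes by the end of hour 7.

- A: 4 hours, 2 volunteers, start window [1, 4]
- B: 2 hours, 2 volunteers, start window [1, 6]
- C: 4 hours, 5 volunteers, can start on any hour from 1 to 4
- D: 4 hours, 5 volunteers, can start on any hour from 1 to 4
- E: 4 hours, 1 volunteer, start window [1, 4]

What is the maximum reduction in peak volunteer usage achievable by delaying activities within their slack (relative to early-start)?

2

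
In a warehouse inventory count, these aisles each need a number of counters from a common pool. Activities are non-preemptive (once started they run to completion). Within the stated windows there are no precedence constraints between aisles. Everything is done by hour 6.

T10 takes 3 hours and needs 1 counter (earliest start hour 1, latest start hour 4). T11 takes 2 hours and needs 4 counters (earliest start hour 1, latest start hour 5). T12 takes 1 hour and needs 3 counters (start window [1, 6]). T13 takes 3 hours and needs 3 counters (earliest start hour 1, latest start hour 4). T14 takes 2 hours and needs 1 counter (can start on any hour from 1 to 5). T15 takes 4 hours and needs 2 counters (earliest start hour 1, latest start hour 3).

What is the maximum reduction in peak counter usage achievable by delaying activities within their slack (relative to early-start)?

Early-start peak: h1:14  h2:11  h3:6  h4:2  h5:0  h6:0 ⇒ 14.
Leveled (T10@1, T11@1, T12@3, T13@4, T14@1, T15@3): h1:6  h2:6  h3:6  h4:5  h5:5  h6:5 ⇒ 6.
Reduction 14 − 6 = 8.

8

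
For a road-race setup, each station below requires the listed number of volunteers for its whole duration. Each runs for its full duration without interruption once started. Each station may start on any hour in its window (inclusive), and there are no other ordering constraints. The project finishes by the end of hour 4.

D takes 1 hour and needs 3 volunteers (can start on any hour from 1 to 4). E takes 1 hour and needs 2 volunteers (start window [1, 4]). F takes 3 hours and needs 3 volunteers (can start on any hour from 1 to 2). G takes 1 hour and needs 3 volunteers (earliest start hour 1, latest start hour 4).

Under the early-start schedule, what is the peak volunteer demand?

11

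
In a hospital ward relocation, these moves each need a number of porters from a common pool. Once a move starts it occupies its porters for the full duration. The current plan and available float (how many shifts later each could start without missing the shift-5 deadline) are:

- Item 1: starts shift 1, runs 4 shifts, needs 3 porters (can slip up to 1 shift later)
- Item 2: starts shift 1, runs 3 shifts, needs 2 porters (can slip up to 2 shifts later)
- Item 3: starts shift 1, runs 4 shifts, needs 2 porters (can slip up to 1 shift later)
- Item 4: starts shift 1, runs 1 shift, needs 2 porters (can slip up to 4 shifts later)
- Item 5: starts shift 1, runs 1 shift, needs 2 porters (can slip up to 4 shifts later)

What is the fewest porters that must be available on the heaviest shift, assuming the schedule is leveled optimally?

Early-start (Item 1@1, Item 2@1, Item 3@1, Item 4@1, Item 5@1) gives peak 11: s1:11  s2:7  s3:7  s4:5  s5:0.
Shift Item 4→4, Item 5→5.
Schedule Item 1@1, Item 2@1, Item 3@1, Item 4@4, Item 5@5: s1:7  s2:7  s3:7  s4:7  s5:2 — peak 7.

7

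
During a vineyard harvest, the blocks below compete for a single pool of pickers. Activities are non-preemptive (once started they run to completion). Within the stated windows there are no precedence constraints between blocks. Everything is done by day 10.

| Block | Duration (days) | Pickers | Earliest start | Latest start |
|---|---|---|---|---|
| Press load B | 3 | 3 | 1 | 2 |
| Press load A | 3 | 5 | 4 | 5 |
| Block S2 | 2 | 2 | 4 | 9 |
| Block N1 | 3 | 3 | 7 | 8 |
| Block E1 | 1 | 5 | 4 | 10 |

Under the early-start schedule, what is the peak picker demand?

Early-start schedule: Press load B@1, Press load A@4, Block S2@4, Block N1@7, Block E1@4.
Load per day: day 1: 3, day 2: 3, day 3: 3, day 4: 12, day 5: 7, day 6: 5, day 7: 3, day 8: 3, day 9: 3, day 10: 0.
Peak is 12.

12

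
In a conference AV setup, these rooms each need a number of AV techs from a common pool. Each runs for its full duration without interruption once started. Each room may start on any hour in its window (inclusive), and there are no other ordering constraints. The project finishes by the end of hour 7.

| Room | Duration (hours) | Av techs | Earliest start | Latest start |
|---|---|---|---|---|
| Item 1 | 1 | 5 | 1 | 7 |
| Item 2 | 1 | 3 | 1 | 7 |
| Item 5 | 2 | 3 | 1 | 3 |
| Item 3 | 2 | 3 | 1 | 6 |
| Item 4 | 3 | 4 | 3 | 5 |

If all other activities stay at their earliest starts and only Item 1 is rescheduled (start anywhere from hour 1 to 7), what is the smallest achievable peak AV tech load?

Item 1@1: h1:14  h2:6  h3:4  h4:4  h5:4  h6:0  h7:0 → peak 14
Item 1@2: h1:9  h2:11  h3:4  h4:4  h5:4  h6:0  h7:0 → peak 11
Item 1@3: h1:9  h2:6  h3:9  h4:4  h5:4  h6:0  h7:0 → peak 9
Item 1@4: h1:9  h2:6  h3:4  h4:9  h5:4  h6:0  h7:0 → peak 9
Item 1@5: h1:9  h2:6  h3:4  h4:4  h5:9  h6:0  h7:0 → peak 9
Item 1@6: h1:9  h2:6  h3:4  h4:4  h5:4  h6:5  h7:0 → peak 9
Item 1@7: h1:9  h2:6  h3:4  h4:4  h5:4  h6:0  h7:5 → peak 9
Best is Item 1@3, peak 9.

9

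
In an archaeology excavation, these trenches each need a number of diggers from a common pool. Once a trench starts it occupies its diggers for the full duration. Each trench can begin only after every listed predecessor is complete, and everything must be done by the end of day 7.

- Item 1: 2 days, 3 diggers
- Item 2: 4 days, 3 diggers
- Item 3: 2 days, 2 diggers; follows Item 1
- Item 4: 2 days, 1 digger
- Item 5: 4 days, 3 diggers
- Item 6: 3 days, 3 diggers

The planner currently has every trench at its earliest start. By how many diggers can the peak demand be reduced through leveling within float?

Early-start peak: d1:13  d2:13  d3:11  d4:8  d5:0  d6:0  d7:0 ⇒ 13.
Leveled (Item 1@1, Item 2@1, Item 3@3, Item 4@1, Item 5@3, Item 6@5): d1:7  d2:7  d3:8  d4:8  d5:6  d6:6  d7:3 ⇒ 8.
Reduction 13 − 8 = 5.

5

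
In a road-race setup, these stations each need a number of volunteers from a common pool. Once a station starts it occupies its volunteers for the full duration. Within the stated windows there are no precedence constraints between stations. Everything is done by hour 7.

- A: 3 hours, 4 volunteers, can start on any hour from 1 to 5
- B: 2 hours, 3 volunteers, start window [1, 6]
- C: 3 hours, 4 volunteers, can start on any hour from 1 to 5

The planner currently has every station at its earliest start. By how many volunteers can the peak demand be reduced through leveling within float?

Early-start peak: h1:11  h2:11  h3:8  h4:0  h5:0  h6:0  h7:0 ⇒ 11.
Leveled (A@1, B@1, C@4): h1:7  h2:7  h3:4  h4:4  h5:4  h6:4  h7:0 ⇒ 7.
Reduction 11 − 7 = 4.

4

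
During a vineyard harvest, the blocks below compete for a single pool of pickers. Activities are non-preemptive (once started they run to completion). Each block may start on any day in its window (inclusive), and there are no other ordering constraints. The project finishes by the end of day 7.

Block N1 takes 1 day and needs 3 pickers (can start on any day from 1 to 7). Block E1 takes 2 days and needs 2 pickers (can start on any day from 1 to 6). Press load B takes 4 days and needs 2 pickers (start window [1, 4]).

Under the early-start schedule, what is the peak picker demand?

7

Early-start schedule: Block N1@1, Block E1@1, Press load B@1.
Load per day: day 1: 7, day 2: 4, day 3: 2, day 4: 2, day 5: 0, day 6: 0, day 7: 0.
Peak is 7.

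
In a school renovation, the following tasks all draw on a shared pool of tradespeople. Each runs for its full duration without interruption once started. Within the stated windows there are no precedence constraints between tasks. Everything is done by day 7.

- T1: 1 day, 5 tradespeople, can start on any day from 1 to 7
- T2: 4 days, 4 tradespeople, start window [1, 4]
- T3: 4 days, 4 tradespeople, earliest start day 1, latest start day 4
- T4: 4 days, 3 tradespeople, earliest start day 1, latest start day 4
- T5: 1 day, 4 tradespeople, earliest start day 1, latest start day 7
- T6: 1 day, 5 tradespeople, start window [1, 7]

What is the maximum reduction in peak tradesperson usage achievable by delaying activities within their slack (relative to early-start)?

Early-start peak: d1:25  d2:11  d3:11  d4:11  d5:0  d6:0  d7:0 ⇒ 25.
Leveled (T1@1, T2@1, T3@2, T4@2, T5@5, T6@6): d1:9  d2:11  d3:11  d4:11  d5:11  d6:5  d7:0 ⇒ 11.
Reduction 25 − 11 = 14.

14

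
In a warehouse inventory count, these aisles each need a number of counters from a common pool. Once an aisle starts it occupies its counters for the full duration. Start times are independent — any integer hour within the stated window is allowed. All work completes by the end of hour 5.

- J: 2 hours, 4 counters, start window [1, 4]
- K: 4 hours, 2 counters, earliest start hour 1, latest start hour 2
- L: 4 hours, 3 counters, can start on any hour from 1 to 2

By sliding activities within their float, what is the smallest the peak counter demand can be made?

9

Schedule J@1, K@1, L@1: h1:9  h2:9  h3:5  h4:5  h5:0 — peak 9.
No arrangement of the 16 feasible schedules does better.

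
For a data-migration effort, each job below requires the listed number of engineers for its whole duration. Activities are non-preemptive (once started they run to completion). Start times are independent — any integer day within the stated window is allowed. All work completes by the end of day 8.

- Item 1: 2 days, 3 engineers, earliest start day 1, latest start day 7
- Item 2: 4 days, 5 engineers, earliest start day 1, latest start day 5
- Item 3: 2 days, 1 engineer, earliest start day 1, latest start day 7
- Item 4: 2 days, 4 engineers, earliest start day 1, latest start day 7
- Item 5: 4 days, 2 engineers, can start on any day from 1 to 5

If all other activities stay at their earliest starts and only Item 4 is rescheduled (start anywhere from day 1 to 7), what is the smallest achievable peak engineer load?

11

Item 4@1: d1:15  d2:15  d3:7  d4:7  d5:0  d6:0  d7:0  d8:0 → peak 15
Item 4@2: d1:11  d2:15  d3:11  d4:7  d5:0  d6:0  d7:0  d8:0 → peak 15
Item 4@3: d1:11  d2:11  d3:11  d4:11  d5:0  d6:0  d7:0  d8:0 → peak 11
Item 4@4: d1:11  d2:11  d3:7  d4:11  d5:4  d6:0  d7:0  d8:0 → peak 11
Item 4@5: d1:11  d2:11  d3:7  d4:7  d5:4  d6:4  d7:0  d8:0 → peak 11
Item 4@6: d1:11  d2:11  d3:7  d4:7  d5:0  d6:4  d7:4  d8:0 → peak 11
Item 4@7: d1:11  d2:11  d3:7  d4:7  d5:0  d6:0  d7:4  d8:4 → peak 11
Best is Item 4@3, peak 11.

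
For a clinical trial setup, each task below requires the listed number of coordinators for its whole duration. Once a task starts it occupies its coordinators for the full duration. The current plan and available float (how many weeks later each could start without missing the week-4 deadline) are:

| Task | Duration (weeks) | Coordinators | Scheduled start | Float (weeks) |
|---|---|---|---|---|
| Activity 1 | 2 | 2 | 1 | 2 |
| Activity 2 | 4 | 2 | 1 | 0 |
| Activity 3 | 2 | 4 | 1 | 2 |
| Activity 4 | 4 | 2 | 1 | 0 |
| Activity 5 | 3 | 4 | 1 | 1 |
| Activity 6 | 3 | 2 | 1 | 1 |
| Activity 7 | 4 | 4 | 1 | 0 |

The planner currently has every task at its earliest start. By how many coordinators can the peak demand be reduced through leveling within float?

2

Early-start peak: w1:20  w2:20  w3:14  w4:8 ⇒ 20.
Leveled (Activity 1@1, Activity 2@1, Activity 3@3, Activity 4@1, Activity 5@1, Activity 6@1, Activity 7@1): w1:16  w2:16  w3:18  w4:12 ⇒ 18.
Reduction 20 − 18 = 2.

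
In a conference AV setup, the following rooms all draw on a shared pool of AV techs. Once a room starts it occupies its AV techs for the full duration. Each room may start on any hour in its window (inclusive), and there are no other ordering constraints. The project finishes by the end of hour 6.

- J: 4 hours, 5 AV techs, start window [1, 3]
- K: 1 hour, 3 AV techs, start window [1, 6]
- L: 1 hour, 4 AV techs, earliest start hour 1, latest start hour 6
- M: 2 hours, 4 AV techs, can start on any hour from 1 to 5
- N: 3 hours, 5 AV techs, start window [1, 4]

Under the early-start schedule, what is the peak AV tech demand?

21

Early-start schedule: J@1, K@1, L@1, M@1, N@1.
Load per hour: hour 1: 21, hour 2: 14, hour 3: 10, hour 4: 5, hour 5: 0, hour 6: 0.
Peak is 21.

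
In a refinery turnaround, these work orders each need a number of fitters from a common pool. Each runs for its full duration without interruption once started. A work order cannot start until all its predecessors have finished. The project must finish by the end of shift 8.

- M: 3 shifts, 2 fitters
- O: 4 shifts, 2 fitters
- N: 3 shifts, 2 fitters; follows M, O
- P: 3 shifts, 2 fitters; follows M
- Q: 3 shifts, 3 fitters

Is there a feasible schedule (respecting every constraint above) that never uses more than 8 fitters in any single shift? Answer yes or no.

Schedule M@1, O@1, N@5, P@4, Q@1: s1:7  s2:7  s3:7  s4:4  s5:4  s6:4  s7:2  s8:0 — peak 7 ≤ 8.

yes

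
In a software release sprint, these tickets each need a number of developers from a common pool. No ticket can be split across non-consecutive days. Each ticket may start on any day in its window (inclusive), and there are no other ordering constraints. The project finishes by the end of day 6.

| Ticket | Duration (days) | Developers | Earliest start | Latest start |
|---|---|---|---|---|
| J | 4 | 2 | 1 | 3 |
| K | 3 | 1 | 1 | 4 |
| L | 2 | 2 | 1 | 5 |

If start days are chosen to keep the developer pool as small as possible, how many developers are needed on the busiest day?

3

Early-start (J@1, K@1, L@1) gives peak 5: d1:5  d2:5  d3:3  d4:2  d5:0  d6:0.
Shift L→5.
Schedule J@1, K@1, L@5: d1:3  d2:3  d3:3  d4:2  d5:2  d6:2 — peak 3.
Total developer-days = 15 over 6 days ⇒ peak ≥ ⌈15/6⌉ = 3, so 3 is optimal.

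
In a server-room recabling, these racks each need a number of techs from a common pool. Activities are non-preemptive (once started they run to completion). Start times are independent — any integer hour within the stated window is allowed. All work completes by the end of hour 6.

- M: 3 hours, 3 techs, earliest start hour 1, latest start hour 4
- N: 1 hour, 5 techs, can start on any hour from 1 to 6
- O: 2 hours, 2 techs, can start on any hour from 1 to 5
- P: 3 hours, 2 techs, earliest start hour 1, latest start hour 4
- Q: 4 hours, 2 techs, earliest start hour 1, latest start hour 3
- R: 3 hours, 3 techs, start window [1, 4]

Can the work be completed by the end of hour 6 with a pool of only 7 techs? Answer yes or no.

no

The minimum achievable peak is 8; 7 < 8, so no feasible schedule stays within the cap.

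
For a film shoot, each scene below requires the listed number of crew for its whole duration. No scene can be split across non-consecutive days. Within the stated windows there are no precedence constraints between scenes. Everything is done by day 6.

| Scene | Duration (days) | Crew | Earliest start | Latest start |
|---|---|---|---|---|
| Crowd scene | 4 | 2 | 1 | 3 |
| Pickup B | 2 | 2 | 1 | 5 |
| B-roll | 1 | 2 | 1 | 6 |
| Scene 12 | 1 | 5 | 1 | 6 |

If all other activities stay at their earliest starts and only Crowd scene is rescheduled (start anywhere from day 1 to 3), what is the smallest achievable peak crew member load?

Crowd scene@1: d1:11  d2:4  d3:2  d4:2  d5:0  d6:0 → peak 11
Crowd scene@2: d1:9  d2:4  d3:2  d4:2  d5:2  d6:0 → peak 9
Crowd scene@3: d1:9  d2:2  d3:2  d4:2  d5:2  d6:2 → peak 9
Best is Crowd scene@2, peak 9.

9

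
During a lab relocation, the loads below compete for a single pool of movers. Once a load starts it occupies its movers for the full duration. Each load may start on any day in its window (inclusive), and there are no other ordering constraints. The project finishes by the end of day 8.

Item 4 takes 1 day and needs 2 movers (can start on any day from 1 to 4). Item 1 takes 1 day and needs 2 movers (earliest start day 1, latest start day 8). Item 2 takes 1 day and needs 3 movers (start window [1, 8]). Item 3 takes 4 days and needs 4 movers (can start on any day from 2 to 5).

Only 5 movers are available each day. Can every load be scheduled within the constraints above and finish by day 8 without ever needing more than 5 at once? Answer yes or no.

Schedule Item 4@1, Item 1@1, Item 2@2, Item 3@3: d1:4  d2:3  d3:4  d4:4  d5:4  d6:4  d7:0  d8:0 — peak 4 ≤ 5.

yes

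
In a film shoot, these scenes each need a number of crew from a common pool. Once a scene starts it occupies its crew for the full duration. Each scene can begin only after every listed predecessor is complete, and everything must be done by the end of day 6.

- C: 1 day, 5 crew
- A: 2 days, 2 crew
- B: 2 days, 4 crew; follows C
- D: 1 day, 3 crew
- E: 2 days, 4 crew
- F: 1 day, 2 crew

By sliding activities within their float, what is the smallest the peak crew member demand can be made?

6

Early-start (C@1, A@1, B@2, D@1, E@1, F@1) gives peak 16: d1:16  d2:10  d3:4  d4:0  d5:0  d6:0.
Shift A→2, D→4, E→5, F→4.
Schedule C@1, A@2, B@2, D@4, E@5, F@4: d1:5  d2:6  d3:6  d4:5  d5:4  d6:4 — peak 6.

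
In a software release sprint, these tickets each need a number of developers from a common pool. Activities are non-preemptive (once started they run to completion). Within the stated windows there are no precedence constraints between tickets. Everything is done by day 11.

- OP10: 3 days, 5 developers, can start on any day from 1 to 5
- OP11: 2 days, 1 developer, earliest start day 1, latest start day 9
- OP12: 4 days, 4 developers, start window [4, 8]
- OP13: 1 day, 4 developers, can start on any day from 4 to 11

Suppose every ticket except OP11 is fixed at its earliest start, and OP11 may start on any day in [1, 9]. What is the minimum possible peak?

OP11@1: d1:6  d2:6  d3:5  d4:8  d5:4  d6:4  d7:4  d8:0  d9:0  d10:0  d11:0 → peak 8
OP11@2: d1:5  d2:6  d3:6  d4:8  d5:4  d6:4  d7:4  d8:0  d9:0  d10:0  d11:0 → peak 8
OP11@3: d1:5  d2:5  d3:6  d4:9  d5:4  d6:4  d7:4  d8:0  d9:0  d10:0  d11:0 → peak 9
OP11@4: d1:5  d2:5  d3:5  d4:9  d5:5  d6:4  d7:4  d8:0  d9:0  d10:0  d11:0 → peak 9
OP11@5: d1:5  d2:5  d3:5  d4:8  d5:5  d6:5  d7:4  d8:0  d9:0  d10:0  d11:0 → peak 8
OP11@6: d1:5  d2:5  d3:5  d4:8  d5:4  d6:5  d7:5  d8:0  d9:0  d10:0  d11:0 → peak 8
OP11@7: d1:5  d2:5  d3:5  d4:8  d5:4  d6:4  d7:5  d8:1  d9:0  d10:0  d11:0 → peak 8
OP11@8: d1:5  d2:5  d3:5  d4:8  d5:4  d6:4  d7:4  d8:1  d9:1  d10:0  d11:0 → peak 8
OP11@9: d1:5  d2:5  d3:5  d4:8  d5:4  d6:4  d7:4  d8:0  d9:1  d10:1  d11:0 → peak 8
Best is OP11@1, peak 8.

8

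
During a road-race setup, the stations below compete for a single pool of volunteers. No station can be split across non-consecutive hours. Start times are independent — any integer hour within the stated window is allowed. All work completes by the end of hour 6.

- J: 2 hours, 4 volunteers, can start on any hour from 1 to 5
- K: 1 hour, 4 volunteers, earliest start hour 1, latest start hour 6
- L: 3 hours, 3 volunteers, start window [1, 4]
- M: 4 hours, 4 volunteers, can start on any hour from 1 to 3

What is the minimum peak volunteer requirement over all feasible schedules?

8

Early-start (J@1, K@1, L@1, M@1) gives peak 15: h1:15  h2:11  h3:7  h4:4  h5:0  h6:0.
Shift L→2, M→3.
Schedule J@1, K@1, L@2, M@3: h1:8  h2:7  h3:7  h4:7  h5:4  h6:4 — peak 8.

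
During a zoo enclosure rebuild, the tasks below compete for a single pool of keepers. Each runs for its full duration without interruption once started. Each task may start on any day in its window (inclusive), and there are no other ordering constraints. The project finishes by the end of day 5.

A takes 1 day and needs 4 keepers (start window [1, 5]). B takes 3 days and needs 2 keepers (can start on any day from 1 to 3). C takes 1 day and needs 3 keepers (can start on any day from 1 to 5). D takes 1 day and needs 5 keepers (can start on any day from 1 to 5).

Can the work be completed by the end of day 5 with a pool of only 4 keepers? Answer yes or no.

no

The minimum achievable peak is 5; 4 < 5, so no feasible schedule stays within the cap.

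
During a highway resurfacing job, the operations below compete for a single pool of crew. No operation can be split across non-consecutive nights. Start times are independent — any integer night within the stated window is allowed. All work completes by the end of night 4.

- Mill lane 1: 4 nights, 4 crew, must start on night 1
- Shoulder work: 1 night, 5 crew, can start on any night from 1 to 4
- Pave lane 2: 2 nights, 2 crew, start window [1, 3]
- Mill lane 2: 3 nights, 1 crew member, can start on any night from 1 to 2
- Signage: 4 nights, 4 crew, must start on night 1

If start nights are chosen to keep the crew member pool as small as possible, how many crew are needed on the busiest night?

13

Early-start (Mill lane 1@1, Shoulder work@1, Pave lane 2@1, Mill lane 2@1, Signage@1) gives peak 16: n1:16  n2:11  n3:9  n4:8.
Shift Pave lane 2→2, Mill lane 2→2.
Schedule Mill lane 1@1, Shoulder work@1, Pave lane 2@2, Mill lane 2@2, Signage@1: n1:13  n2:11  n3:11  n4:9 — peak 13.
No arrangement of the 24 feasible schedules does better.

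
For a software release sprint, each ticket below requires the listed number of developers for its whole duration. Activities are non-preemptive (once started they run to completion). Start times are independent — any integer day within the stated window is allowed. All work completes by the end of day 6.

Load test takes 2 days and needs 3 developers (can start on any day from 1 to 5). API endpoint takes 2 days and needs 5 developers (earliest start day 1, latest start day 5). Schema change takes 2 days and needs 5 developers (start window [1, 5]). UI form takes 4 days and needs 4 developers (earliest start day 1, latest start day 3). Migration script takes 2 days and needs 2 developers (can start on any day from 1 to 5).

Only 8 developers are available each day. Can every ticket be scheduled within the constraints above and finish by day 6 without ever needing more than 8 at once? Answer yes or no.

no

The minimum achievable peak is 9; 8 < 9, so no feasible schedule stays within the cap.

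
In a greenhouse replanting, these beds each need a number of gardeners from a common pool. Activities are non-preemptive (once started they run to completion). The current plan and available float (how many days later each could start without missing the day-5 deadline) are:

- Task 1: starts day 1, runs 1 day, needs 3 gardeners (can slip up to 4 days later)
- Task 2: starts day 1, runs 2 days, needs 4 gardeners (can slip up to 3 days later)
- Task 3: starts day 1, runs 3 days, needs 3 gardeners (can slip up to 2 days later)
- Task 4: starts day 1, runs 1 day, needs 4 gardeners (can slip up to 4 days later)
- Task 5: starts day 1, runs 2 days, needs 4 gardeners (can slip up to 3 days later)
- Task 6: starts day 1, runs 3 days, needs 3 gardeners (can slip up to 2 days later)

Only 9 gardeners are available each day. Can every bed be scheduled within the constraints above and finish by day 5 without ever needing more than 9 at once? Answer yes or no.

no

The minimum achievable peak is 10; 9 < 10, so no feasible schedule stays within the cap.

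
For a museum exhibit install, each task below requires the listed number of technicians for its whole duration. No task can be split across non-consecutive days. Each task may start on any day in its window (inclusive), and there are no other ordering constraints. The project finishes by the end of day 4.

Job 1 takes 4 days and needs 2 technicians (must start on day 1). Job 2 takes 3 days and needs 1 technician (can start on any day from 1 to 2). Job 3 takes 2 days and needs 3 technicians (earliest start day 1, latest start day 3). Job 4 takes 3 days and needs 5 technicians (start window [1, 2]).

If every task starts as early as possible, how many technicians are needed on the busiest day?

11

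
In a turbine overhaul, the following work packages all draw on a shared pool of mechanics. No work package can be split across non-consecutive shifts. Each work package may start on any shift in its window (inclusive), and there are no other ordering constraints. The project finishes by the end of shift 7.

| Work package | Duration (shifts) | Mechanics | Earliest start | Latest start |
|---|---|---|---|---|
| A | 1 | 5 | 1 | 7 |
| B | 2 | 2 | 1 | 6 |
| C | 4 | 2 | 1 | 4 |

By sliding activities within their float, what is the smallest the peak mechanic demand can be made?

5

Early-start (A@1, B@1, C@1) gives peak 9: s1:9  s2:4  s3:2  s4:2  s5:0  s6:0  s7:0.
Shift B→2, C→2.
Schedule A@1, B@2, C@2: s1:5  s2:4  s3:4  s4:2  s5:2  s6:0  s7:0 — peak 5.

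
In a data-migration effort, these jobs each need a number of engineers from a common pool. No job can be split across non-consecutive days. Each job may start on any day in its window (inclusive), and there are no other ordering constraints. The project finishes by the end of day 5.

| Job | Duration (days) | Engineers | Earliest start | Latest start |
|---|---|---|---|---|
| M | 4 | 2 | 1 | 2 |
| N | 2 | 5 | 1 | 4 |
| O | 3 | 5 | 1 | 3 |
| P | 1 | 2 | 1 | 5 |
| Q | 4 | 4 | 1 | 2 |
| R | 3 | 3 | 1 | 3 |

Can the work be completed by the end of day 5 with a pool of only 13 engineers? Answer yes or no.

The minimum achievable peak is 14; 13 < 14, so no feasible schedule stays within the cap.

no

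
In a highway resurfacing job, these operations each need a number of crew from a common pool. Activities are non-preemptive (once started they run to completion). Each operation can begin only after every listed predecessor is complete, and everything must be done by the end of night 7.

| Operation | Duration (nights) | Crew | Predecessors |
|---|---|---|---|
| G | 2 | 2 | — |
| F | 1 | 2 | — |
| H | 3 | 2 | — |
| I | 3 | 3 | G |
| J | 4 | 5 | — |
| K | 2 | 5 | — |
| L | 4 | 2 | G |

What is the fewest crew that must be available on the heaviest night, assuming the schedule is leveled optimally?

10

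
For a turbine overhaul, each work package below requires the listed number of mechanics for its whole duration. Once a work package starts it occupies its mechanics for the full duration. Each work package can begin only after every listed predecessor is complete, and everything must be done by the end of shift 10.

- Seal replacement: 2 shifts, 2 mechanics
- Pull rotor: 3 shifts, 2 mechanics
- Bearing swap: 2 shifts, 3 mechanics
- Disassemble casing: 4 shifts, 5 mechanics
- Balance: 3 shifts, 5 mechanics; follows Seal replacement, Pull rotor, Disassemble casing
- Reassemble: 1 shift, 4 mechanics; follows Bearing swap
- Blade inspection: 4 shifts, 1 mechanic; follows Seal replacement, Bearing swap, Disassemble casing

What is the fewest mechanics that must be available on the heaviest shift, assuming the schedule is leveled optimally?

Early-start (Seal replacement@1, Pull rotor@1, Bearing swap@1, Disassemble casing@1, Balance@5, Reassemble@3, Blade inspection@5) gives peak 12: s1:12  s2:12  s3:11  s4:5  s5:6  s6:6  s7:6  s8:1  s9:0  s10:0.
Shift Disassemble casing→3, Balance→7, Reassemble→10, Blade inspection→7.
Schedule Seal replacement@1, Pull rotor@1, Bearing swap@1, Disassemble casing@3, Balance@7, Reassemble@10, Blade inspection@7: s1:7  s2:7  s3:7  s4:5  s5:5  s6:5  s7:6  s8:6  s9:6  s10:5 — peak 7.

7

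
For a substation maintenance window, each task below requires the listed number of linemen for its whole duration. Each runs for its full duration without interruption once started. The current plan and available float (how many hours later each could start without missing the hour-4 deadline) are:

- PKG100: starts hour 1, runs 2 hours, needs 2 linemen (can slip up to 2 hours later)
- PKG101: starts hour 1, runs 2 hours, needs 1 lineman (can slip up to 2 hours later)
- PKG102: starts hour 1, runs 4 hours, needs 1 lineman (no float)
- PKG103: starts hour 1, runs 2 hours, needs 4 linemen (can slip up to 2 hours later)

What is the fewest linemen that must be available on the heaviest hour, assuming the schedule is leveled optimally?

5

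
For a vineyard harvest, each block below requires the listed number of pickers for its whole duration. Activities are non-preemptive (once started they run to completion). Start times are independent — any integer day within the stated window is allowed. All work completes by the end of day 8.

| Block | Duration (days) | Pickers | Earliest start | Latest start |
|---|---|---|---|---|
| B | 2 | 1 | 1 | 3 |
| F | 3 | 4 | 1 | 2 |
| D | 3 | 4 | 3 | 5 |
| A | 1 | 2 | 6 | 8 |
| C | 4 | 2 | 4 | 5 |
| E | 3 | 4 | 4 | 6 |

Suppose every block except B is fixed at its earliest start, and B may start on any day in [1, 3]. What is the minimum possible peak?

B@1: d1:5  d2:5  d3:8  d4:10  d5:10  d6:8  d7:2  d8:0 → peak 10
B@2: d1:4  d2:5  d3:9  d4:10  d5:10  d6:8  d7:2  d8:0 → peak 10
B@3: d1:4  d2:4  d3:9  d4:11  d5:10  d6:8  d7:2  d8:0 → peak 11
Best is B@1, peak 10.

10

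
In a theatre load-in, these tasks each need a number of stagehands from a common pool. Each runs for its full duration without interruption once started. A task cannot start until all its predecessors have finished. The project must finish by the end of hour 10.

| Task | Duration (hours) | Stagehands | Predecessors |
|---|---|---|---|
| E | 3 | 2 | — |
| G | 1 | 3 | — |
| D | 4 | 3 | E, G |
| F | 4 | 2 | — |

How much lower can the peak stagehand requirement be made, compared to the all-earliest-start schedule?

3

Early-start peak: h1:7  h2:4  h3:4  h4:5  h5:3  h6:3  h7:3  h8:0  h9:0  h10:0 ⇒ 7.
Leveled (E@1, G@5, D@6, F@1): h1:4  h2:4  h3:4  h4:2  h5:3  h6:3  h7:3  h8:3  h9:3  h10:0 ⇒ 4.
Reduction 7 − 4 = 3.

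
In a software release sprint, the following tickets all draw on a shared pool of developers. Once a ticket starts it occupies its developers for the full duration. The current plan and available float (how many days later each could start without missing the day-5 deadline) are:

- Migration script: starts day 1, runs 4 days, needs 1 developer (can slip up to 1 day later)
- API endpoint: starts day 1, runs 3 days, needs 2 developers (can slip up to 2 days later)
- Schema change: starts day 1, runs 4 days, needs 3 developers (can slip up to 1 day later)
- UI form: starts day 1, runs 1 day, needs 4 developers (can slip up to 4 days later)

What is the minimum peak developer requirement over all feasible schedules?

6

Early-start (Migration script@1, API endpoint@1, Schema change@1, UI form@1) gives peak 10: d1:10  d2:6  d3:6  d4:4  d5:0.
Shift UI form→5.
Schedule Migration script@1, API endpoint@1, Schema change@1, UI form@5: d1:6  d2:6  d3:6  d4:4  d5:4 — peak 6.
Total developer-days = 26 over 5 days ⇒ peak ≥ ⌈26/5⌉ = 6, so 6 is optimal.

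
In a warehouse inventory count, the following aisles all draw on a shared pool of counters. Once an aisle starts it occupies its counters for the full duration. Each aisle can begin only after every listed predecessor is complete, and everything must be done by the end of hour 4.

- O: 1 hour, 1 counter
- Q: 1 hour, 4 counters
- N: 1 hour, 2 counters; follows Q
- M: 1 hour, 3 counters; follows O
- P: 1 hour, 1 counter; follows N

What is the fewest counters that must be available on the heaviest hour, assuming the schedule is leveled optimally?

4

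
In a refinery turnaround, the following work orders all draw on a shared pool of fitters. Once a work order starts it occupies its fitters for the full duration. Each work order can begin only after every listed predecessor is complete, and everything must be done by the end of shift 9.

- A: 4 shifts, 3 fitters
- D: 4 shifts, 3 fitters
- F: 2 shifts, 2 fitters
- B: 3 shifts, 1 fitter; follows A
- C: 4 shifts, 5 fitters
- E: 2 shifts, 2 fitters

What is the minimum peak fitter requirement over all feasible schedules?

Early-start (A@1, D@1, F@1, B@5, C@1, E@1) gives peak 15: s1:15  s2:15  s3:11  s4:11  s5:1  s6:1  s7:1  s8:0  s9:0.
Shift C→5, E→3.
Schedule A@1, D@1, F@1, B@5, C@5, E@3: s1:8  s2:8  s3:8  s4:8  s5:6  s6:6  s7:6  s8:5  s9:0 — peak 8.

8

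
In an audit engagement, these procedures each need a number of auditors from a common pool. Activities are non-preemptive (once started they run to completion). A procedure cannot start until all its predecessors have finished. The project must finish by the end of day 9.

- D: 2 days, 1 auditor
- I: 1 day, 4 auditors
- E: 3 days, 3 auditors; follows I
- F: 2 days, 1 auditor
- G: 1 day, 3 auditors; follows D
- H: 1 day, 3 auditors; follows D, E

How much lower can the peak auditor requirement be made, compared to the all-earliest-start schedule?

2

Early-start peak: d1:6  d2:5  d3:6  d4:3  d5:3  d6:0  d7:0  d8:0  d9:0 ⇒ 6.
Leveled (D@1, I@3, E@4, F@1, G@7, H@8): d1:2  d2:2  d3:4  d4:3  d5:3  d6:3  d7:3  d8:3  d9:0 ⇒ 4.
Reduction 6 − 4 = 2.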